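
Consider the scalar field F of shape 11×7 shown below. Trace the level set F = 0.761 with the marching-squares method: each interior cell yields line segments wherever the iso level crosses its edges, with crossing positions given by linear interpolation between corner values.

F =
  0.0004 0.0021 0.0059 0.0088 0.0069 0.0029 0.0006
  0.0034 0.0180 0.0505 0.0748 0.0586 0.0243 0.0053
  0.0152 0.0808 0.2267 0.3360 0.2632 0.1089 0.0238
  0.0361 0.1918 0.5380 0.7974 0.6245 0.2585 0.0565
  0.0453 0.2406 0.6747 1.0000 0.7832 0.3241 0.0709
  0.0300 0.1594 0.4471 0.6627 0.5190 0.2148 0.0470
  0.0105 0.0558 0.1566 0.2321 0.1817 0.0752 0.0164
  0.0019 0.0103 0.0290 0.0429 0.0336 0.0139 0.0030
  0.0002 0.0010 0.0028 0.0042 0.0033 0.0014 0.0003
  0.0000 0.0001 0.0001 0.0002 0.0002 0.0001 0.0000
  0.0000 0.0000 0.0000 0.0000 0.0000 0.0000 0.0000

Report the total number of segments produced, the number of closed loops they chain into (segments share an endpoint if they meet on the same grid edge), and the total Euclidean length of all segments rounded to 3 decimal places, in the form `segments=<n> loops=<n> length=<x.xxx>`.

cell (2,2): code 0100 → (2.921,3.000)–(3.000,2.860)
cell (2,3): code 1000 → (3.000,3.211)–(2.921,3.000)
cell (3,2): code 0110 → (3.000,2.860)–(4.000,2.265)
cell (3,3): code 1101 → (3.860,4.000)–(3.000,3.211)
cell (3,4): code 1000 → (4.000,4.048)–(3.860,4.000)
cell (4,2): code 0010 → (4.000,2.265)–(4.709,3.000)
cell (4,3): code 0011 → (4.709,3.000)–(4.084,4.000)
cell (4,4): code 0001 → (4.084,4.000)–(4.000,4.048)
total: 8 segments, chained into 1 closed loop(s), length Σ = 5.161292

segments=8 loops=1 length=5.161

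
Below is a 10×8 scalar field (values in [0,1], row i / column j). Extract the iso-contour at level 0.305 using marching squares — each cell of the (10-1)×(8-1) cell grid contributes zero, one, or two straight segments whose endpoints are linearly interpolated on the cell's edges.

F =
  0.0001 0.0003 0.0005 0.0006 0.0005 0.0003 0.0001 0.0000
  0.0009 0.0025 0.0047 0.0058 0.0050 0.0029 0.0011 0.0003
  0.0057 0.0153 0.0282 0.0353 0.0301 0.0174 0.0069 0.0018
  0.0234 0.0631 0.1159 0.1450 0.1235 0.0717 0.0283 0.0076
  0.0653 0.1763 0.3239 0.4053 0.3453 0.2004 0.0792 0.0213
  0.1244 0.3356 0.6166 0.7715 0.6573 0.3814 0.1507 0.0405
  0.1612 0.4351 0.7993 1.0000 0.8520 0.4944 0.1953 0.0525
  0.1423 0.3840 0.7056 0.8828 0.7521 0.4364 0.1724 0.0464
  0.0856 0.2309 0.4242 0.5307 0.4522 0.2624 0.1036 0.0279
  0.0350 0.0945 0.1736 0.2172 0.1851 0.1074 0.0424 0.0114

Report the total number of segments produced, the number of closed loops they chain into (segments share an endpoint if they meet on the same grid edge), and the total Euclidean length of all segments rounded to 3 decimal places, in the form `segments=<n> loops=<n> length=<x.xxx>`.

segments=20 loops=1 length=15.799

cell (3,1): code 0100 → (3.909,2.000)–(4.000,1.872)
cell (3,2): code 1100 → (3.615,3.000)–(3.909,2.000)
cell (3,3): code 1100 → (3.818,4.000)–(3.615,3.000)
cell (3,4): code 1000 → (4.000,4.278)–(3.818,4.000)
cell (4,0): code 0100 → (4.808,1.000)–(5.000,0.855)
cell (4,1): code 1110 → (4.000,1.872)–(4.808,1.000)
cell (4,4): code 1101 → (4.578,5.000)–(4.000,4.278)
cell (4,5): code 1000 → (5.000,5.331)–(4.578,5.000)
cell (5,0): code 0110 → (5.000,0.855)–(6.000,0.525)
cell (5,5): code 1001 → (6.000,5.633)–(5.000,5.331)
cell (6,0): code 0110 → (6.000,0.525)–(7.000,0.673)
cell (6,5): code 1001 → (7.000,5.498)–(6.000,5.633)
cell (7,0): code 0010 → (7.000,0.673)–(7.516,1.000)
cell (7,1): code 0111 → (7.516,1.000)–(8.000,1.383)
cell (7,4): code 1011 → (8.000,4.776)–(7.755,5.000)
cell (7,5): code 0001 → (7.755,5.000)–(7.000,5.498)
cell (8,1): code 0010 → (8.000,1.383)–(8.476,2.000)
cell (8,2): code 0011 → (8.476,2.000)–(8.720,3.000)
cell (8,3): code 0011 → (8.720,3.000)–(8.551,4.000)
cell (8,4): code 0001 → (8.551,4.000)–(8.000,4.776)
total: 20 segments, chained into 1 closed loop(s), length Σ = 15.799052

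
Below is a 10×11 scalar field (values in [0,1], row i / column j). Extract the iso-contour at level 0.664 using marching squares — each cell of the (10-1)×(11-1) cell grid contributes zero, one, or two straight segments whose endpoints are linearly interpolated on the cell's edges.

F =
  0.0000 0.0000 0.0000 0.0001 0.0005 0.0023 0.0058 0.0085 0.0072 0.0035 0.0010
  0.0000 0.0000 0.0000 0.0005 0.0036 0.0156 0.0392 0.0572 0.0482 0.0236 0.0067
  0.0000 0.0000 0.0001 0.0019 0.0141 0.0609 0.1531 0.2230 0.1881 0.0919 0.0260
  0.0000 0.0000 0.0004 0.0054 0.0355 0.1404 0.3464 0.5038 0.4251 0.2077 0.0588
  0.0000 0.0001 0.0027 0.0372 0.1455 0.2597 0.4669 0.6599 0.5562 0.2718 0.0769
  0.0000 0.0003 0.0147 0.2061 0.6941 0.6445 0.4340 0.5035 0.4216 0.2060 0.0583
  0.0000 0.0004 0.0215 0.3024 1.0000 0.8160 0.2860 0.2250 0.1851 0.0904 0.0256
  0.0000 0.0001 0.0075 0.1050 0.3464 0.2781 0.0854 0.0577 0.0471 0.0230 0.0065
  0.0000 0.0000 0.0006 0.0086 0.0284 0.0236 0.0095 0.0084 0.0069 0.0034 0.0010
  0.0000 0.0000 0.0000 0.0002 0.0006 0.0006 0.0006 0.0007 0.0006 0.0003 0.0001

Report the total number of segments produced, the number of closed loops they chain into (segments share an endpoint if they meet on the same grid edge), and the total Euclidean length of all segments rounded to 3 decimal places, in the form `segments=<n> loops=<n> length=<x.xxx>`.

cell (4,3): code 0100 → (4.945,4.000)–(5.000,3.938)
cell (4,4): code 1000 → (5.000,4.607)–(4.945,4.000)
cell (5,3): code 0110 → (5.000,3.938)–(6.000,3.518)
cell (5,4): code 1101 → (5.114,5.000)–(5.000,4.607)
cell (5,5): code 1000 → (6.000,5.287)–(5.114,5.000)
cell (6,3): code 0010 → (6.000,3.518)–(6.514,4.000)
cell (6,4): code 0011 → (6.514,4.000)–(6.283,5.000)
cell (6,5): code 0001 → (6.283,5.000)–(6.000,5.287)
total: 8 segments, chained into 1 closed loop(s), length Σ = 5.250814

segments=8 loops=1 length=5.251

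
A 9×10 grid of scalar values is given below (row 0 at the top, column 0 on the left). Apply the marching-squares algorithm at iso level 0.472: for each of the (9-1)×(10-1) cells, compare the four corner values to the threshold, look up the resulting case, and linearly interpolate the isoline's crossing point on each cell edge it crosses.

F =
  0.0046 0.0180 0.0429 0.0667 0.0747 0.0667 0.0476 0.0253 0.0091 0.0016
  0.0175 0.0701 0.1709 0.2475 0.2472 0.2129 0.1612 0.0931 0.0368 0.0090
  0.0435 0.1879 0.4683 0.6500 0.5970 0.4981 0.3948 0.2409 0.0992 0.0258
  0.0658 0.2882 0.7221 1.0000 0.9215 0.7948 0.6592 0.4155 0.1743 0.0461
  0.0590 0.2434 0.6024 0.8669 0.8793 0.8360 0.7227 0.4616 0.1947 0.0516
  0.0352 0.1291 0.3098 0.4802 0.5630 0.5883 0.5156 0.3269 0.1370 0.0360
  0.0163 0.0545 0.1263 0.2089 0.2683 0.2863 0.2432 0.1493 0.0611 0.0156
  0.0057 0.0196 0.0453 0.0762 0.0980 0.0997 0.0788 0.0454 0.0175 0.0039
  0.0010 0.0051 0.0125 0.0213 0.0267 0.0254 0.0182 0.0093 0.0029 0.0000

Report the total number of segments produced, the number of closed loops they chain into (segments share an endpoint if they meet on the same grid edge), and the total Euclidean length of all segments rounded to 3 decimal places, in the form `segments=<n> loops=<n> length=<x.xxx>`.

cell (1,2): code 0100 → (1.558,3.000)–(2.000,2.020)
cell (1,3): code 1100 → (1.643,4.000)–(1.558,3.000)
cell (1,4): code 1100 → (1.908,5.000)–(1.643,4.000)
cell (1,5): code 1000 → (2.000,5.253)–(1.908,5.000)
cell (2,1): code 0100 → (2.015,2.000)–(3.000,1.424)
cell (2,2): code 1110 → (2.000,2.020)–(2.015,2.000)
cell (2,5): code 1101 → (2.292,6.000)–(2.000,5.253)
cell (2,6): code 1000 → (3.000,6.768)–(2.292,6.000)
cell (3,1): code 0110 → (3.000,1.424)–(4.000,1.637)
cell (3,6): code 1001 → (4.000,6.960)–(3.000,6.768)
cell (4,1): code 0010 → (4.000,1.637)–(4.446,2.000)
cell (4,2): code 0111 → (4.446,2.000)–(5.000,2.952)
cell (4,6): code 1001 → (5.000,6.231)–(4.000,6.960)
cell (5,2): code 0010 → (5.000,2.952)–(5.030,3.000)
cell (5,3): code 0011 → (5.030,3.000)–(5.309,4.000)
cell (5,4): code 0011 → (5.309,4.000)–(5.385,5.000)
cell (5,5): code 0011 → (5.385,5.000)–(5.160,6.000)
cell (5,6): code 0001 → (5.160,6.000)–(5.000,6.231)
total: 18 segments, chained into 1 closed loop(s), length Σ = 14.754250

segments=18 loops=1 length=14.754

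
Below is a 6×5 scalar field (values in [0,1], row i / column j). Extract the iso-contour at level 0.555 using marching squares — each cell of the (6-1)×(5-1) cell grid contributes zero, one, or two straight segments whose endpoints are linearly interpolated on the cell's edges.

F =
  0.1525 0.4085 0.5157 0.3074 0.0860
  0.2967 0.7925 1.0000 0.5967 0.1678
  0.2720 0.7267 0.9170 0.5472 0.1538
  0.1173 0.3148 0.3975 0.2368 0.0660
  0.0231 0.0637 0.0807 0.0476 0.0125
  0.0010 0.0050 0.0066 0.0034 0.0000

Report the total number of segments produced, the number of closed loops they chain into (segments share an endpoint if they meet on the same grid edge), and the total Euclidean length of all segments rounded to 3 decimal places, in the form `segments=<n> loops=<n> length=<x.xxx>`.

cell (0,0): code 0100 → (0.382,1.000)–(1.000,0.521)
cell (0,1): code 1100 → (0.081,2.000)–(0.382,1.000)
cell (0,2): code 1100 → (0.856,3.000)–(0.081,2.000)
cell (0,3): code 1000 → (1.000,3.097)–(0.856,3.000)
cell (1,0): code 0110 → (1.000,0.521)–(2.000,0.622)
cell (1,2): code 1011 → (2.000,2.979)–(1.842,3.000)
cell (1,3): code 0001 → (1.842,3.000)–(1.000,3.097)
cell (2,0): code 0010 → (2.000,0.622)–(2.417,1.000)
cell (2,1): code 0011 → (2.417,1.000)–(2.697,2.000)
cell (2,2): code 0001 → (2.697,2.000)–(2.000,2.979)
total: 10 segments, chained into 1 closed loop(s), length Σ = 8.079907

segments=10 loops=1 length=8.080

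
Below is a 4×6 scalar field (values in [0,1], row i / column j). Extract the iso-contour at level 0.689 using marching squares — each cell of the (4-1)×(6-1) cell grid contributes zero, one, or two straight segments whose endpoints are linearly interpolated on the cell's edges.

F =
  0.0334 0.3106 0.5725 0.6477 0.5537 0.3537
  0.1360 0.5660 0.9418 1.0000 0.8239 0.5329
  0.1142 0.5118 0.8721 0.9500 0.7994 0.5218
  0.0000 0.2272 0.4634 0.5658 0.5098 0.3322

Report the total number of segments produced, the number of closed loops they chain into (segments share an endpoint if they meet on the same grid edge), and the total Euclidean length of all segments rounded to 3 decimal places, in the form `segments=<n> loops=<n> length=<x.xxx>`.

segments=10 loops=1 length=9.045

cell (0,1): code 0100 → (0.315,2.000)–(1.000,1.327)
cell (0,2): code 1100 → (0.117,3.000)–(0.315,2.000)
cell (0,3): code 1100 → (0.501,4.000)–(0.117,3.000)
cell (0,4): code 1000 → (1.000,4.464)–(0.501,4.000)
cell (1,1): code 0110 → (1.000,1.327)–(2.000,1.492)
cell (1,4): code 1001 → (2.000,4.398)–(1.000,4.464)
cell (2,1): code 0010 → (2.000,1.492)–(2.448,2.000)
cell (2,2): code 0011 → (2.448,2.000)–(2.679,3.000)
cell (2,3): code 0011 → (2.679,3.000)–(2.381,4.000)
cell (2,4): code 0001 → (2.381,4.000)–(2.000,4.398)
total: 10 segments, chained into 1 closed loop(s), length Σ = 9.045391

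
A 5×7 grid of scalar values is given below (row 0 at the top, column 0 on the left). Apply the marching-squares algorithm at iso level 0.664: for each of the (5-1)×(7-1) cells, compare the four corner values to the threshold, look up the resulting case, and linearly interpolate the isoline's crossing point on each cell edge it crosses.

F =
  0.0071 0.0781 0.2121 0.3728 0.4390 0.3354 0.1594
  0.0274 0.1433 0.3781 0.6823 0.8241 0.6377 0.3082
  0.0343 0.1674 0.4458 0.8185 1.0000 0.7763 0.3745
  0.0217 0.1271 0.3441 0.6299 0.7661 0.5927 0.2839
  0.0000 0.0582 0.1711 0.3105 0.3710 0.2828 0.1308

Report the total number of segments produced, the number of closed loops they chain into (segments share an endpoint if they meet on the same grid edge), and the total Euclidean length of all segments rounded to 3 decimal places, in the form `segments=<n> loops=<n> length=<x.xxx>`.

cell (0,2): code 0100 → (0.941,3.000)–(1.000,2.940)
cell (0,3): code 1100 → (0.584,4.000)–(0.941,3.000)
cell (0,4): code 1000 → (1.000,4.859)–(0.584,4.000)
cell (1,2): code 0110 → (1.000,2.940)–(2.000,2.585)
cell (1,4): code 1101 → (1.190,5.000)–(1.000,4.859)
cell (1,5): code 1000 → (2.000,5.279)–(1.190,5.000)
cell (2,2): code 0010 → (2.000,2.585)–(2.819,3.000)
cell (2,3): code 0111 → (2.819,3.000)–(3.000,3.250)
cell (2,4): code 1011 → (3.000,4.589)–(2.612,5.000)
cell (2,5): code 0001 → (2.612,5.000)–(2.000,5.279)
cell (3,3): code 0010 → (3.000,3.250)–(3.258,4.000)
cell (3,4): code 0001 → (3.258,4.000)–(3.000,4.589)
total: 12 segments, chained into 1 closed loop(s), length Σ = 8.155715

segments=12 loops=1 length=8.156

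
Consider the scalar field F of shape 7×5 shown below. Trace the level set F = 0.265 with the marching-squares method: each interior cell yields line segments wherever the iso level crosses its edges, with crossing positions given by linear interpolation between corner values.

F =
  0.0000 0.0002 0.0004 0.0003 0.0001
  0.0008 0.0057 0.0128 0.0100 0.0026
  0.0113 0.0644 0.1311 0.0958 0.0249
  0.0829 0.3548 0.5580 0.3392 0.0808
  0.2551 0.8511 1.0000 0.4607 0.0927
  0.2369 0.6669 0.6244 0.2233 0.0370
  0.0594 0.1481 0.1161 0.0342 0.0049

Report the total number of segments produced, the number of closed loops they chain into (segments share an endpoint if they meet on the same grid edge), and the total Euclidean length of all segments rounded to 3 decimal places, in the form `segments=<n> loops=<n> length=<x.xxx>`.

cell (2,0): code 0100 → (2.691,1.000)–(3.000,0.670)
cell (2,1): code 1100 → (2.314,2.000)–(2.691,1.000)
cell (2,2): code 1100 → (2.695,3.000)–(2.314,2.000)
cell (2,3): code 1000 → (3.000,3.287)–(2.695,3.000)
cell (3,0): code 0110 → (3.000,0.670)–(4.000,0.017)
cell (3,3): code 1001 → (4.000,3.532)–(3.000,3.287)
cell (4,0): code 0110 → (4.000,0.017)–(5.000,0.065)
cell (4,2): code 1011 → (5.000,2.896)–(4.824,3.000)
cell (4,3): code 0001 → (4.824,3.000)–(4.000,3.532)
cell (5,0): code 0010 → (5.000,0.065)–(5.775,1.000)
cell (5,1): code 0011 → (5.775,1.000)–(5.707,2.000)
cell (5,2): code 0001 → (5.707,2.000)–(5.000,2.896)
total: 12 segments, chained into 1 closed loop(s), length Σ = 10.778101

segments=12 loops=1 length=10.778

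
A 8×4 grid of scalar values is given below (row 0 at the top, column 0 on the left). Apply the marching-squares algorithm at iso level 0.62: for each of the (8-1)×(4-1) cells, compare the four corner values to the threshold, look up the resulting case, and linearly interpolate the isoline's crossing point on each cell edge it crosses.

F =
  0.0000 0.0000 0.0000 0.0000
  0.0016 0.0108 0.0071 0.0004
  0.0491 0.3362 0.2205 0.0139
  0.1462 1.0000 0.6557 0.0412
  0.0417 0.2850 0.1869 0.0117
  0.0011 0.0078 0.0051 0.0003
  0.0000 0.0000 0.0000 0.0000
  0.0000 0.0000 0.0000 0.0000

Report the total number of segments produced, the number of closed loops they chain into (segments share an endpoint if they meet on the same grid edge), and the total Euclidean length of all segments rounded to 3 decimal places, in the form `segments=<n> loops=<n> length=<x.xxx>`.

cell (2,0): code 0100 → (2.428,1.000)–(3.000,0.555)
cell (2,1): code 1100 → (2.918,2.000)–(2.428,1.000)
cell (2,2): code 1000 → (3.000,2.058)–(2.918,2.000)
cell (3,0): code 0010 → (3.000,0.555)–(3.531,1.000)
cell (3,1): code 0011 → (3.531,1.000)–(3.076,2.000)
cell (3,2): code 0001 → (3.076,2.000)–(3.000,2.058)
total: 6 segments, chained into 1 closed loop(s), length Σ = 3.827201

segments=6 loops=1 length=3.827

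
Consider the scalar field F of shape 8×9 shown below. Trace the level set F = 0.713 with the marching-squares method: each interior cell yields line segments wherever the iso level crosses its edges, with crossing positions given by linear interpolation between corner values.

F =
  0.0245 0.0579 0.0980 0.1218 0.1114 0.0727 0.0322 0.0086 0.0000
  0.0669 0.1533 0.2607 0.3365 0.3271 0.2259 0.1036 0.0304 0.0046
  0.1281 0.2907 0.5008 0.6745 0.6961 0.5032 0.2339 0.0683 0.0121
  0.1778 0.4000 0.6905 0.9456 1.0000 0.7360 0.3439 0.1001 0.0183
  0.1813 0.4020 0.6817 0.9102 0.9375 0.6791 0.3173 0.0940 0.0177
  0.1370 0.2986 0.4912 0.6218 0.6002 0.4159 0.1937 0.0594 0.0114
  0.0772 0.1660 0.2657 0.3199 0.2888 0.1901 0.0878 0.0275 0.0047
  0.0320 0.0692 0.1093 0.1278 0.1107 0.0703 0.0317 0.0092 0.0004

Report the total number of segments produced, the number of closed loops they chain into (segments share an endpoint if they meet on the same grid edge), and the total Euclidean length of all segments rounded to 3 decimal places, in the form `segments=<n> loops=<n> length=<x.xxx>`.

segments=10 loops=1 length=8.896

cell (2,2): code 0100 → (2.142,3.000)–(3.000,2.088)
cell (2,3): code 1100 → (2.056,4.000)–(2.142,3.000)
cell (2,4): code 1100 → (2.901,5.000)–(2.056,4.000)
cell (2,5): code 1000 → (3.000,5.059)–(2.901,5.000)
cell (3,2): code 0110 → (3.000,2.088)–(4.000,2.137)
cell (3,4): code 1011 → (4.000,4.869)–(3.404,5.000)
cell (3,5): code 0001 → (3.404,5.000)–(3.000,5.059)
cell (4,2): code 0010 → (4.000,2.137)–(4.684,3.000)
cell (4,3): code 0011 → (4.684,3.000)–(4.666,4.000)
cell (4,4): code 0001 → (4.666,4.000)–(4.000,4.869)
total: 10 segments, chained into 1 closed loop(s), length Σ = 8.895600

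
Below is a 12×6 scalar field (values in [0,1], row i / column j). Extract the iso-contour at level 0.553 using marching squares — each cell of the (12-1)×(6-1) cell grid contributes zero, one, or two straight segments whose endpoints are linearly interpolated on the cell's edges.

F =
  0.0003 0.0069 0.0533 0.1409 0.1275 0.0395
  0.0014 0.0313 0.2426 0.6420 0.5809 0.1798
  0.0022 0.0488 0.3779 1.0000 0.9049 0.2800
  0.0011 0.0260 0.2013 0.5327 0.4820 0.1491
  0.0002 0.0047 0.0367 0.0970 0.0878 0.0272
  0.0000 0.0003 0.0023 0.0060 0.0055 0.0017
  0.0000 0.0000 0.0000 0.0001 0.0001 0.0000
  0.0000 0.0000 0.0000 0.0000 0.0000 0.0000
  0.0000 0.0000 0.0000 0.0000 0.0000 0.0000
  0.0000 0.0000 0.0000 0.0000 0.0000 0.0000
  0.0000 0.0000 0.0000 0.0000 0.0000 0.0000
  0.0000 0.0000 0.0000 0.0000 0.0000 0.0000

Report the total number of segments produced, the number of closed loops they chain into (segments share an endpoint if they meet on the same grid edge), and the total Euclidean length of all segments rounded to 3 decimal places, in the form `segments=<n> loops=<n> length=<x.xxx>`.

segments=8 loops=1 length=6.825

cell (0,2): code 0100 → (0.822,3.000)–(1.000,2.777)
cell (0,3): code 1100 → (0.938,4.000)–(0.822,3.000)
cell (0,4): code 1000 → (1.000,4.070)–(0.938,4.000)
cell (1,2): code 0110 → (1.000,2.777)–(2.000,2.281)
cell (1,4): code 1001 → (2.000,4.563)–(1.000,4.070)
cell (2,2): code 0010 → (2.000,2.281)–(2.957,3.000)
cell (2,3): code 0011 → (2.957,3.000)–(2.832,4.000)
cell (2,4): code 0001 → (2.832,4.000)–(2.000,4.563)
total: 8 segments, chained into 1 closed loop(s), length Σ = 6.824666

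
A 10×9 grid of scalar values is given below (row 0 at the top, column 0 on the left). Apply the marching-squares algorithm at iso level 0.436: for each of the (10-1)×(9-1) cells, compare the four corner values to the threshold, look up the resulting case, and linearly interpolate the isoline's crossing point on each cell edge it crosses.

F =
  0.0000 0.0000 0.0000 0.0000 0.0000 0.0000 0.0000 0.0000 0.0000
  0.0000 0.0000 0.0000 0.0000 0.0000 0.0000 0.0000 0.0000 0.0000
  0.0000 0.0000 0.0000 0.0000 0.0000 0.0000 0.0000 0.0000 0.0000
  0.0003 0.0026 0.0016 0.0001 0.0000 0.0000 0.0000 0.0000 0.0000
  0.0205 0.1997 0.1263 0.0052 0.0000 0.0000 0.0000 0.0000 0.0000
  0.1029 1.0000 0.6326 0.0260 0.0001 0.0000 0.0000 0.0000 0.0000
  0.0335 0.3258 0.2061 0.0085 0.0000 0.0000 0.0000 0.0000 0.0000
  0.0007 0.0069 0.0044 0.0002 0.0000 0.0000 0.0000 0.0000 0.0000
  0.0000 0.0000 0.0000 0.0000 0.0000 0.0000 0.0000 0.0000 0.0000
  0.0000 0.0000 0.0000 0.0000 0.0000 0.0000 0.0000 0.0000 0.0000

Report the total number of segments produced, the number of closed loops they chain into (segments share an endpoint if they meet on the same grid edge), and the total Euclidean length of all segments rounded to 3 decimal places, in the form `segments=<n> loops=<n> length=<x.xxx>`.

segments=6 loops=1 length=5.177

cell (4,0): code 0100 → (4.295,1.000)–(5.000,0.371)
cell (4,1): code 1100 → (4.612,2.000)–(4.295,1.000)
cell (4,2): code 1000 → (5.000,2.324)–(4.612,2.000)
cell (5,0): code 0010 → (5.000,0.371)–(5.837,1.000)
cell (5,1): code 0011 → (5.837,1.000)–(5.461,2.000)
cell (5,2): code 0001 → (5.461,2.000)–(5.000,2.324)
total: 6 segments, chained into 1 closed loop(s), length Σ = 5.177224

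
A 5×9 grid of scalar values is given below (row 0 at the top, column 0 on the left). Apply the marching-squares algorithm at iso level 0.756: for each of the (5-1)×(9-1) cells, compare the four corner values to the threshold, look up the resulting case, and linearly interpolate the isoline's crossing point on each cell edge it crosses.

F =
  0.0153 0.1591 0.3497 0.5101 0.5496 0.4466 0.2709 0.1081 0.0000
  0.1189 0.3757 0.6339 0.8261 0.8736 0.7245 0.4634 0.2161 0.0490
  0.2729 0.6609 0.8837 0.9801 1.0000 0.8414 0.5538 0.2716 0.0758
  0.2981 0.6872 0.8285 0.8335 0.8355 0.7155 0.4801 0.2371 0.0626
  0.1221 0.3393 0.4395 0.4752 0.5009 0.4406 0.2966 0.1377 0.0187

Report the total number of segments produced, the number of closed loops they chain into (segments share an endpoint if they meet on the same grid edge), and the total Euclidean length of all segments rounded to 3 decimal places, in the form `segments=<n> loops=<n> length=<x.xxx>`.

cell (0,2): code 0100 → (0.778,3.000)–(1.000,2.635)
cell (0,3): code 1100 → (0.637,4.000)–(0.778,3.000)
cell (0,4): code 1000 → (1.000,4.789)–(0.637,4.000)
cell (1,1): code 0100 → (1.489,2.000)–(2.000,1.427)
cell (1,2): code 1110 → (1.000,2.635)–(1.489,2.000)
cell (1,4): code 1101 → (1.269,5.000)–(1.000,4.789)
cell (1,5): code 1000 → (2.000,5.297)–(1.269,5.000)
cell (2,1): code 0110 → (2.000,1.427)–(3.000,1.487)
cell (2,4): code 1011 → (3.000,4.663)–(2.678,5.000)
cell (2,5): code 0001 → (2.678,5.000)–(2.000,5.297)
cell (3,1): code 0010 → (3.000,1.487)–(3.186,2.000)
cell (3,2): code 0011 → (3.186,2.000)–(3.216,3.000)
cell (3,3): code 0011 → (3.216,3.000)–(3.238,4.000)
cell (3,4): code 0001 → (3.238,4.000)–(3.000,4.663)
total: 14 segments, chained into 1 closed loop(s), length Σ = 10.464498

segments=14 loops=1 length=10.464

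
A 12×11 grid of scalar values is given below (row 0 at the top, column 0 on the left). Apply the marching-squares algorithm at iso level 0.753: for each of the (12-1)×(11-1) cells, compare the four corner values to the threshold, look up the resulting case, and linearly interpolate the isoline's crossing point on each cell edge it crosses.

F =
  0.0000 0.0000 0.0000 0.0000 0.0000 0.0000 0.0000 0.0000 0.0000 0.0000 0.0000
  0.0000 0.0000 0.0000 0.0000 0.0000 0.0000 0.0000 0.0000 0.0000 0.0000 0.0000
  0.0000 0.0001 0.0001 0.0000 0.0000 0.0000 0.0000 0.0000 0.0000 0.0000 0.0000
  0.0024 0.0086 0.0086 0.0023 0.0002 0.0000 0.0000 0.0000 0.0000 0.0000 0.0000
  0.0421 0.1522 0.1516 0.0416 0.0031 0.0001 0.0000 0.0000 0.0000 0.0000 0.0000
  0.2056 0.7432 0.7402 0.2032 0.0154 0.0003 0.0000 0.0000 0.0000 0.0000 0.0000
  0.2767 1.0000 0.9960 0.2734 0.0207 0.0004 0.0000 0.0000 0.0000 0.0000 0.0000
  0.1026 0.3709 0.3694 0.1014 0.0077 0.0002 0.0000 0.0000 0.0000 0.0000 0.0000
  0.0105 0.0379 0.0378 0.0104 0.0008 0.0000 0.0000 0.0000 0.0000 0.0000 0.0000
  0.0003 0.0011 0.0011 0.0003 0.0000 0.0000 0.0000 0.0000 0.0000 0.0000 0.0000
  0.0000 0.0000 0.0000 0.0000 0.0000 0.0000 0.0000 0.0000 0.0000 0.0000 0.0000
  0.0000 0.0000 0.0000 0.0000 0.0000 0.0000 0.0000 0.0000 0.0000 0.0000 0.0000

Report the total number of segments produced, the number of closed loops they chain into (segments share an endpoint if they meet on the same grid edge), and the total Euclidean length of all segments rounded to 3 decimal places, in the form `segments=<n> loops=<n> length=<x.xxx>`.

cell (5,0): code 0100 → (5.038,1.000)–(6.000,0.659)
cell (5,1): code 1100 → (5.050,2.000)–(5.038,1.000)
cell (5,2): code 1000 → (6.000,2.336)–(5.050,2.000)
cell (6,0): code 0010 → (6.000,0.659)–(6.393,1.000)
cell (6,1): code 0011 → (6.393,1.000)–(6.388,2.000)
cell (6,2): code 0001 → (6.388,2.000)–(6.000,2.336)
total: 6 segments, chained into 1 closed loop(s), length Σ = 5.062130

segments=6 loops=1 length=5.062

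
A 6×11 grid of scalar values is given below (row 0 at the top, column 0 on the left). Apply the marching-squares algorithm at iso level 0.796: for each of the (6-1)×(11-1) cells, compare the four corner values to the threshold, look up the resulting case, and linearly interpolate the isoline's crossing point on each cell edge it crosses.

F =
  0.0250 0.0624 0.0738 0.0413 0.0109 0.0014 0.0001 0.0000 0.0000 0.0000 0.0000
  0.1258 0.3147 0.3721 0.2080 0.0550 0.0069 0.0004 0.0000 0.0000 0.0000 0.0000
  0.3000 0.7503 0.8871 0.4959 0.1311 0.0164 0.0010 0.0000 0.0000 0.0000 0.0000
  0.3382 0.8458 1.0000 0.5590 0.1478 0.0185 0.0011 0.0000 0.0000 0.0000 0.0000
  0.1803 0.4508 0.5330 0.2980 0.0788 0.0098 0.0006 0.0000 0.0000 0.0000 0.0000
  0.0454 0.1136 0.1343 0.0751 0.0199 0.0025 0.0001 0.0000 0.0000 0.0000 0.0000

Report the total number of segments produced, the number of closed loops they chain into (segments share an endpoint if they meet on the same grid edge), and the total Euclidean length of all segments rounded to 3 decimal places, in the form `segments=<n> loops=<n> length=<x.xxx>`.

cell (1,1): code 0100 → (1.823,2.000)–(2.000,1.334)
cell (1,2): code 1000 → (2.000,2.233)–(1.823,2.000)
cell (2,0): code 0100 → (2.479,1.000)–(3.000,0.902)
cell (2,1): code 1110 → (2.000,1.334)–(2.479,1.000)
cell (2,2): code 1001 → (3.000,2.463)–(2.000,2.233)
cell (3,0): code 0010 → (3.000,0.902)–(3.126,1.000)
cell (3,1): code 0011 → (3.126,1.000)–(3.437,2.000)
cell (3,2): code 0001 → (3.437,2.000)–(3.000,2.463)
total: 8 segments, chained into 1 closed loop(s), length Σ = 4.964900

segments=8 loops=1 length=4.965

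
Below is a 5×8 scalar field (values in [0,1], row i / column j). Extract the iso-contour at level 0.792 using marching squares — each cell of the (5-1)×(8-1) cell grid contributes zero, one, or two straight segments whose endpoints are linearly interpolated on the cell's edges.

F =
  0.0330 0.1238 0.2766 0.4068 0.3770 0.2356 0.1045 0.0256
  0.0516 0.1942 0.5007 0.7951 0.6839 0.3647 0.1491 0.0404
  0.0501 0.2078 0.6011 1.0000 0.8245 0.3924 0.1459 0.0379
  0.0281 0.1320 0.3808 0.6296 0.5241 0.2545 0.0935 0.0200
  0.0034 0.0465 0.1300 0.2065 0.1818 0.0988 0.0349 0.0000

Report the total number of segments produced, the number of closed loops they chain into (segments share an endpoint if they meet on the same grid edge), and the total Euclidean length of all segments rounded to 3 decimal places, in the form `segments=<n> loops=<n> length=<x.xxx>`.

segments=8 loops=1 length=4.644

cell (0,2): code 0100 → (0.992,3.000)–(1.000,2.989)
cell (0,3): code 1000 → (1.000,3.028)–(0.992,3.000)
cell (1,2): code 0110 → (1.000,2.989)–(2.000,2.479)
cell (1,3): code 1101 → (1.769,4.000)–(1.000,3.028)
cell (1,4): code 1000 → (2.000,4.075)–(1.769,4.000)
cell (2,2): code 0010 → (2.000,2.479)–(2.562,3.000)
cell (2,3): code 0011 → (2.562,3.000)–(2.108,4.000)
cell (2,4): code 0001 → (2.108,4.000)–(2.000,4.075)
total: 8 segments, chained into 1 closed loop(s), length Σ = 4.643712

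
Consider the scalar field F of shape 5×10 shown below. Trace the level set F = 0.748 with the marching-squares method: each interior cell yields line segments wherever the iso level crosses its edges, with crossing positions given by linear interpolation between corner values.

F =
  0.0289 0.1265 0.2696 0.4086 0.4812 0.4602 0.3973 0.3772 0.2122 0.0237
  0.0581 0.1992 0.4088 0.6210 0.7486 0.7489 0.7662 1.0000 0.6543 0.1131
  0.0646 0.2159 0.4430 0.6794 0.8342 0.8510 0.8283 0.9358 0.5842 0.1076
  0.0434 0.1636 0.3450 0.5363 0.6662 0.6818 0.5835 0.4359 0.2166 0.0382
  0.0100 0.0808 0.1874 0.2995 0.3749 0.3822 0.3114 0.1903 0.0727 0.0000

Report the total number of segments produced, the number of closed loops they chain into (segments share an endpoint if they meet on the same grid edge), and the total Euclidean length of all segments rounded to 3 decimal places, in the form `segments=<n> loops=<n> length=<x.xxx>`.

segments=12 loops=1 length=10.517

cell (0,3): code 0100 → (0.998,4.000)–(1.000,3.995)
cell (0,4): code 1100 → (0.997,5.000)–(0.998,4.000)
cell (0,5): code 1100 → (0.951,6.000)–(0.997,5.000)
cell (0,6): code 1100 → (0.595,7.000)–(0.951,6.000)
cell (0,7): code 1000 → (1.000,7.729)–(0.595,7.000)
cell (1,3): code 0110 → (1.000,3.995)–(2.000,3.443)
cell (1,7): code 1001 → (2.000,7.534)–(1.000,7.729)
cell (2,3): code 0010 → (2.000,3.443)–(2.513,4.000)
cell (2,4): code 0011 → (2.513,4.000)–(2.609,5.000)
cell (2,5): code 0011 → (2.609,5.000)–(2.328,6.000)
cell (2,6): code 0011 → (2.328,6.000)–(2.376,7.000)
cell (2,7): code 0001 → (2.376,7.000)–(2.000,7.534)
total: 12 segments, chained into 1 closed loop(s), length Σ = 10.516915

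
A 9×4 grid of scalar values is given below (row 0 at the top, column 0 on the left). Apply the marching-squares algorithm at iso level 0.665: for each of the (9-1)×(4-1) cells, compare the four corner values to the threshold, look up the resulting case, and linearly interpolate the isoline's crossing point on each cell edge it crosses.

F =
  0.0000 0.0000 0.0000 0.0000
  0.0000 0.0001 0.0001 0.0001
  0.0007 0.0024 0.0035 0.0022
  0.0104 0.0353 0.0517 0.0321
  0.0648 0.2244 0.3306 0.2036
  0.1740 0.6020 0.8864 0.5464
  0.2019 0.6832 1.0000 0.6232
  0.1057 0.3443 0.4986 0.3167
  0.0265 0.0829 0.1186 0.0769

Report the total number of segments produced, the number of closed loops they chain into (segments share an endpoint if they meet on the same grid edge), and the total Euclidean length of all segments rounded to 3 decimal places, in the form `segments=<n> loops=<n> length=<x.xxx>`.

cell (4,1): code 0100 → (4.602,2.000)–(5.000,1.222)
cell (4,2): code 1000 → (5.000,2.651)–(4.602,2.000)
cell (5,0): code 0100 → (5.776,1.000)–(6.000,0.962)
cell (5,1): code 1110 → (5.000,1.222)–(5.776,1.000)
cell (5,2): code 1001 → (6.000,2.889)–(5.000,2.651)
cell (6,0): code 0010 → (6.000,0.962)–(6.054,1.000)
cell (6,1): code 0011 → (6.054,1.000)–(6.668,2.000)
cell (6,2): code 0001 → (6.668,2.000)–(6.000,2.889)
total: 8 segments, chained into 1 closed loop(s), length Σ = 6.051398

segments=8 loops=1 length=6.051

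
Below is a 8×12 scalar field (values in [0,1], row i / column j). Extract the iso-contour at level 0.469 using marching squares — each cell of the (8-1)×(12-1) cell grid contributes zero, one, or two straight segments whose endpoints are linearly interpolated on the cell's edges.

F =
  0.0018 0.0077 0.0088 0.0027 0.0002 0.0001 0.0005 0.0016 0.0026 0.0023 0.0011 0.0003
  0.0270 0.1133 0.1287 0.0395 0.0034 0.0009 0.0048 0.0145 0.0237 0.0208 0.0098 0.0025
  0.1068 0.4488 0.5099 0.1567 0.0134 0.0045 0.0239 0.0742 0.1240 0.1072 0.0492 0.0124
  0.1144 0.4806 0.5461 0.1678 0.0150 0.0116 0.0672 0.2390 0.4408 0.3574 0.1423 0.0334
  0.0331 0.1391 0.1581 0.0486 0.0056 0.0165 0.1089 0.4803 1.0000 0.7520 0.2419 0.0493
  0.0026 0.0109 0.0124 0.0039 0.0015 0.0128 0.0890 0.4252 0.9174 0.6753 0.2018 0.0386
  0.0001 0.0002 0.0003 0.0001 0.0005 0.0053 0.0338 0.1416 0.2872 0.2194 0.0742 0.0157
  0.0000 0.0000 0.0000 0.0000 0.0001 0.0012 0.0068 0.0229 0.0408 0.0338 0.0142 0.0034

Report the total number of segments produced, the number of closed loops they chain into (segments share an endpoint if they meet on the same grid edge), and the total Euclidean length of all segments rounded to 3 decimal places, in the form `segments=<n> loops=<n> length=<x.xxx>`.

segments=18 loops=2 length=12.434

cell (1,1): code 0100 → (1.893,2.000)–(2.000,1.331)
cell (1,2): code 1000 → (2.000,2.116)–(1.893,2.000)
cell (2,0): code 0100 → (2.635,1.000)–(3.000,0.968)
cell (2,1): code 1110 → (2.000,1.331)–(2.635,1.000)
cell (2,2): code 1001 → (3.000,2.204)–(2.000,2.116)
cell (3,0): code 0010 → (3.000,0.968)–(3.034,1.000)
cell (3,1): code 0011 → (3.034,1.000)–(3.199,2.000)
cell (3,2): code 0001 → (3.199,2.000)–(3.000,2.204)
cell (3,6): code 0100 → (3.953,7.000)–(4.000,6.970)
cell (3,7): code 1100 → (3.050,8.000)–(3.953,7.000)
cell (3,8): code 1100 → (3.283,9.000)–(3.050,8.000)
cell (3,9): code 1000 → (4.000,9.555)–(3.283,9.000)
cell (4,6): code 0010 → (4.000,6.970)–(4.205,7.000)
cell (4,7): code 0111 → (4.205,7.000)–(5.000,7.089)
cell (4,9): code 1001 → (5.000,9.436)–(4.000,9.555)
cell (5,7): code 0010 → (5.000,7.089)–(5.712,8.000)
cell (5,8): code 0011 → (5.712,8.000)–(5.453,9.000)
cell (5,9): code 0001 → (5.453,9.000)–(5.000,9.436)
total: 18 segments, chained into 2 closed loop(s), length Σ = 12.434294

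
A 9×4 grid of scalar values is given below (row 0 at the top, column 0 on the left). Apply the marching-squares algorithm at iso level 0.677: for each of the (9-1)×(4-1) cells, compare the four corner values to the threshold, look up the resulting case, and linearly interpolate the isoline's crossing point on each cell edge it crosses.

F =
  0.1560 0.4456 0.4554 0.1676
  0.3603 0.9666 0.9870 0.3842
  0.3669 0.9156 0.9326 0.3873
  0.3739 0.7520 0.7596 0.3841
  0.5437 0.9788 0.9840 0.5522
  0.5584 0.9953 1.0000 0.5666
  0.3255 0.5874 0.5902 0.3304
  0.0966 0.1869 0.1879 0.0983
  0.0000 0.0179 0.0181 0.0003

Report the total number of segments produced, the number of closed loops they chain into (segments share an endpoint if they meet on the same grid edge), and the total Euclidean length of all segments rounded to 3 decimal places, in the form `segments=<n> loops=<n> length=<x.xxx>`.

segments=14 loops=1 length=13.954

cell (0,0): code 0100 → (0.444,1.000)–(1.000,0.522)
cell (0,1): code 1100 → (0.417,2.000)–(0.444,1.000)
cell (0,2): code 1000 → (1.000,2.514)–(0.417,2.000)
cell (1,0): code 0110 → (1.000,0.522)–(2.000,0.565)
cell (1,2): code 1001 → (2.000,2.469)–(1.000,2.514)
cell (2,0): code 0110 → (2.000,0.565)–(3.000,0.802)
cell (2,2): code 1001 → (3.000,2.220)–(2.000,2.469)
cell (3,0): code 0110 → (3.000,0.802)–(4.000,0.306)
cell (3,2): code 1001 → (4.000,2.711)–(3.000,2.220)
cell (4,0): code 0110 → (4.000,0.306)–(5.000,0.271)
cell (4,2): code 1001 → (5.000,2.745)–(4.000,2.711)
cell (5,0): code 0010 → (5.000,0.271)–(5.780,1.000)
cell (5,1): code 0011 → (5.780,1.000)–(5.788,2.000)
cell (5,2): code 0001 → (5.788,2.000)–(5.000,2.745)
total: 14 segments, chained into 1 closed loop(s), length Σ = 13.954293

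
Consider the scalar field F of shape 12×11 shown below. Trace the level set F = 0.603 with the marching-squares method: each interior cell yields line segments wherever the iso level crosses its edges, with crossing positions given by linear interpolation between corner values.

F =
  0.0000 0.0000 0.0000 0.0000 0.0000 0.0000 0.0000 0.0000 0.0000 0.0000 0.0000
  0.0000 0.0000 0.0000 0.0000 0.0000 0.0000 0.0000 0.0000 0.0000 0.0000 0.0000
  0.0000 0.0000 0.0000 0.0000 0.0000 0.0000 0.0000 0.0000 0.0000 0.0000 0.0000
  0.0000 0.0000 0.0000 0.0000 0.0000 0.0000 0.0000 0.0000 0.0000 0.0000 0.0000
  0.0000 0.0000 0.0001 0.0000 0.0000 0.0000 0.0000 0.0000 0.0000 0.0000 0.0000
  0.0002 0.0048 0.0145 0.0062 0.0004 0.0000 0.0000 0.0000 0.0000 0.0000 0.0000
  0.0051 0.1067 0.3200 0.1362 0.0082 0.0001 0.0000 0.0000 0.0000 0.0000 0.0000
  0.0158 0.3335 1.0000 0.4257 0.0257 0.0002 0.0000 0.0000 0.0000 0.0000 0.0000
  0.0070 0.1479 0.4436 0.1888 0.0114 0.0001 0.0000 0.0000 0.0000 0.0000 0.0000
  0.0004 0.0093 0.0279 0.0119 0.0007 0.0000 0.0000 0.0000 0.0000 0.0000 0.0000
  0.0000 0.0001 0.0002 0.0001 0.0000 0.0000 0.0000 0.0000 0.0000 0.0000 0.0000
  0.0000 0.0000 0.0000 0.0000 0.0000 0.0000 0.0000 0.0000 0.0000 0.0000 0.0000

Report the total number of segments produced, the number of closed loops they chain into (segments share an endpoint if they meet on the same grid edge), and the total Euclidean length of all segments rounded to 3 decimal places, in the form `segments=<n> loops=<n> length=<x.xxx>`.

cell (6,1): code 0100 → (6.416,2.000)–(7.000,1.404)
cell (6,2): code 1000 → (7.000,2.691)–(6.416,2.000)
cell (7,1): code 0010 → (7.000,1.404)–(7.714,2.000)
cell (7,2): code 0001 → (7.714,2.000)–(7.000,2.691)
total: 4 segments, chained into 1 closed loop(s), length Σ = 3.661808

segments=4 loops=1 length=3.662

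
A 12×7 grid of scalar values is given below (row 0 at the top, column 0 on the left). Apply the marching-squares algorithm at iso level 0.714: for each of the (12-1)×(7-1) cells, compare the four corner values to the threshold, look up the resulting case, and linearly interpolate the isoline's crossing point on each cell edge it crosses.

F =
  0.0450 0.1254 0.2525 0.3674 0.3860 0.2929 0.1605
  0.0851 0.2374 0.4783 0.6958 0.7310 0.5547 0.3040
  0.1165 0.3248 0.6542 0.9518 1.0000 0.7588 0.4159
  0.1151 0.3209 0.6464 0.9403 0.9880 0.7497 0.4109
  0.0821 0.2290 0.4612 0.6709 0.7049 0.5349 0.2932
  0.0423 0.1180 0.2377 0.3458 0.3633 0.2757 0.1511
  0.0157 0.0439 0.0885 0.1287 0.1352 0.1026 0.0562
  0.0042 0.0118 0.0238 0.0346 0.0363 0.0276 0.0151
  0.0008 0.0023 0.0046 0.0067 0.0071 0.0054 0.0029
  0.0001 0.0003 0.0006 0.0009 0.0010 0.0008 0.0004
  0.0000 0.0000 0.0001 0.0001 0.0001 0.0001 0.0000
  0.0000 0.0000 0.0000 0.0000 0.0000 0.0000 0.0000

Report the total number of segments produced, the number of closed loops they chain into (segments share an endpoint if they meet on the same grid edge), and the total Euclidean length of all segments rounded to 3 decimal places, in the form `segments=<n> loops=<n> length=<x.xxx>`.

cell (0,3): code 0100 → (0.951,4.000)–(1.000,3.517)
cell (0,4): code 1000 → (1.000,4.096)–(0.951,4.000)
cell (1,2): code 0100 → (1.071,3.000)–(2.000,2.201)
cell (1,3): code 1110 → (1.000,3.517)–(1.071,3.000)
cell (1,4): code 1101 → (1.780,5.000)–(1.000,4.096)
cell (1,5): code 1000 → (2.000,5.131)–(1.780,5.000)
cell (2,2): code 0110 → (2.000,2.201)–(3.000,2.230)
cell (2,5): code 1001 → (3.000,5.105)–(2.000,5.131)
cell (3,2): code 0010 → (3.000,2.230)–(3.840,3.000)
cell (3,3): code 0011 → (3.840,3.000)–(3.968,4.000)
cell (3,4): code 0011 → (3.968,4.000)–(3.166,5.000)
cell (3,5): code 0001 → (3.166,5.000)–(3.000,5.105)
total: 12 segments, chained into 1 closed loop(s), length Σ = 9.417247

segments=12 loops=1 length=9.417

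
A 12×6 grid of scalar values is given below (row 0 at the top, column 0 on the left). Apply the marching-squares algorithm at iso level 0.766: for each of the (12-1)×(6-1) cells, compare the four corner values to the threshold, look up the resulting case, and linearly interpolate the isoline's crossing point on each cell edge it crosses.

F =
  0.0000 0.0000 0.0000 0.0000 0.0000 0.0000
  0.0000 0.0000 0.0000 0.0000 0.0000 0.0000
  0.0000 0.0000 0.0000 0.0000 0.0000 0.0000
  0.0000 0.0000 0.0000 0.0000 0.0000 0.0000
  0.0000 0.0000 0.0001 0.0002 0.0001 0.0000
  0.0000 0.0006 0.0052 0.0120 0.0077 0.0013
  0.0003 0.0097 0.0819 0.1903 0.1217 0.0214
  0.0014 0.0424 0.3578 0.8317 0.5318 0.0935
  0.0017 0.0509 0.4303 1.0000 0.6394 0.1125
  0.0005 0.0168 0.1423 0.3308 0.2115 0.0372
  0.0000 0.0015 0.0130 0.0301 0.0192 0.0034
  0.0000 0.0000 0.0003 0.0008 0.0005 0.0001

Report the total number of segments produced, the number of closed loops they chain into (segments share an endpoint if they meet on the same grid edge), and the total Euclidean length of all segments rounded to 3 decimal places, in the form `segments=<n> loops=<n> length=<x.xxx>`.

cell (6,2): code 0100 → (6.898,3.000)–(7.000,2.861)
cell (6,3): code 1000 → (7.000,3.219)–(6.898,3.000)
cell (7,2): code 0110 → (7.000,2.861)–(8.000,2.589)
cell (7,3): code 1001 → (8.000,3.649)–(7.000,3.219)
cell (8,2): code 0010 → (8.000,2.589)–(8.350,3.000)
cell (8,3): code 0001 → (8.350,3.000)–(8.000,3.649)
total: 6 segments, chained into 1 closed loop(s), length Σ = 3.815599

segments=6 loops=1 length=3.816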